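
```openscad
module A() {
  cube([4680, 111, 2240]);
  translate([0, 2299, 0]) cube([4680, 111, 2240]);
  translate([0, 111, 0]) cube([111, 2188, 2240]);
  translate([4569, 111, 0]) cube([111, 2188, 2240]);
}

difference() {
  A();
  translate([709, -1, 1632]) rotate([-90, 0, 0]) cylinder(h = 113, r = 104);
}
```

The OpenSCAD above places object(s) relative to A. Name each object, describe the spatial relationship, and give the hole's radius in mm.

The subtracted cylinder has r = 104 mm.

A is a house frame. The house frame has a circular hole through its front wall. The hole's radius is 104 mm.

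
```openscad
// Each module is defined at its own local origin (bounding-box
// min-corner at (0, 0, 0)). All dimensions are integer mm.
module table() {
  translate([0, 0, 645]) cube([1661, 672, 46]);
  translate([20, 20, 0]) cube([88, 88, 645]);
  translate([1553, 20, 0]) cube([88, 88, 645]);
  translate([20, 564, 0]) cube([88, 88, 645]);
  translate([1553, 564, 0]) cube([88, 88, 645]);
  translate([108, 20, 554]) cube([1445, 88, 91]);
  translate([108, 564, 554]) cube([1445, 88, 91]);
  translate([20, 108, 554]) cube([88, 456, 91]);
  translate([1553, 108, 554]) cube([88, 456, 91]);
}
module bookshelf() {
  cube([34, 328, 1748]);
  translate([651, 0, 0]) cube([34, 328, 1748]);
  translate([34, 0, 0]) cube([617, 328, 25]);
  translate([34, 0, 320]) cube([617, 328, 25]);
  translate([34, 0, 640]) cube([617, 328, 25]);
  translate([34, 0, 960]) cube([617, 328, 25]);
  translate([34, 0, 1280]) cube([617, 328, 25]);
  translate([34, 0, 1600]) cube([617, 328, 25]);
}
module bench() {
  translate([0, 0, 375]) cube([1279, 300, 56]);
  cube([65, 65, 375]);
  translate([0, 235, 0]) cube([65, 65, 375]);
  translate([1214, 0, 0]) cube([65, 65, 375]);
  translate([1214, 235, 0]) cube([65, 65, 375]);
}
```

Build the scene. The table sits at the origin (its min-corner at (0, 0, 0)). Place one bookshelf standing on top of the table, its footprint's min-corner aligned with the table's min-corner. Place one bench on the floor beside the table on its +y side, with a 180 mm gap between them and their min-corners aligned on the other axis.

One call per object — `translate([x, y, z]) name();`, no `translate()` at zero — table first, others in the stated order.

table();
translate([0, 0, 691]) bookshelf();
translate([0, 852, 0]) bench();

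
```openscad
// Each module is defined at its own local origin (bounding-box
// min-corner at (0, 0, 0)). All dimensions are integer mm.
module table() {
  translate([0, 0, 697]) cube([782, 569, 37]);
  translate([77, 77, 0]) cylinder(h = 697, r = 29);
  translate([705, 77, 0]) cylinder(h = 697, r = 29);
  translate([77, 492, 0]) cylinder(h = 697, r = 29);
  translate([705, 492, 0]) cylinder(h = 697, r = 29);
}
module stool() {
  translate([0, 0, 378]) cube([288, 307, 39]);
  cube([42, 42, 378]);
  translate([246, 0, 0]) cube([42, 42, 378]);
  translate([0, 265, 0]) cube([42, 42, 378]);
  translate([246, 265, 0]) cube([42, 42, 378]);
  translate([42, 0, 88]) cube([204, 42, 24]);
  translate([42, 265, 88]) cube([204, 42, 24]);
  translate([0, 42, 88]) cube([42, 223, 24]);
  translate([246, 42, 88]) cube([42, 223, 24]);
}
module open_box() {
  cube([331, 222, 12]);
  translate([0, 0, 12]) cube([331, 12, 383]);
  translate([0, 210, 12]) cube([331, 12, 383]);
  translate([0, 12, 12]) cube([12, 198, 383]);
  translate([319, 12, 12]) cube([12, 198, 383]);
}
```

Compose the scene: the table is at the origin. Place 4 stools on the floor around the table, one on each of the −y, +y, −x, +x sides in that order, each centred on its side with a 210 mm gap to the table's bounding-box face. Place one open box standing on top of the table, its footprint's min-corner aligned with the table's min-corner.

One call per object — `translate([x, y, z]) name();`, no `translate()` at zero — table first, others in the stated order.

table();
translate([247, -517, 0]) stool();
translate([247, 779, 0]) stool();
translate([-498, 131, 0]) stool();
translate([992, 131, 0]) stool();
translate([0, 0, 734]) open_box();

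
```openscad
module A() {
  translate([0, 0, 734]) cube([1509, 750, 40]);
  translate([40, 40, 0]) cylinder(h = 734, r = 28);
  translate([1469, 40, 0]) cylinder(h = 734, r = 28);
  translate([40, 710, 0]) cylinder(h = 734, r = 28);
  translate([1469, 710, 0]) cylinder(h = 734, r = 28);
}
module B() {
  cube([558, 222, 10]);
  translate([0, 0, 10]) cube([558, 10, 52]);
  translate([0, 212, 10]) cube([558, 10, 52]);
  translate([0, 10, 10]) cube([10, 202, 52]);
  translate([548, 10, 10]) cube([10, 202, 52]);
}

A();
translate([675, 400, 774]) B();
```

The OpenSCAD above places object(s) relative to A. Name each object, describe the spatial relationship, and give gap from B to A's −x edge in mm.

A is a table. B is an open box. The open box is on top of the table. The gap from the open box to the table's −x edge is 675 mm.

The open box's min-x is at 675; the table's min-x is 0; gap = 675 mm.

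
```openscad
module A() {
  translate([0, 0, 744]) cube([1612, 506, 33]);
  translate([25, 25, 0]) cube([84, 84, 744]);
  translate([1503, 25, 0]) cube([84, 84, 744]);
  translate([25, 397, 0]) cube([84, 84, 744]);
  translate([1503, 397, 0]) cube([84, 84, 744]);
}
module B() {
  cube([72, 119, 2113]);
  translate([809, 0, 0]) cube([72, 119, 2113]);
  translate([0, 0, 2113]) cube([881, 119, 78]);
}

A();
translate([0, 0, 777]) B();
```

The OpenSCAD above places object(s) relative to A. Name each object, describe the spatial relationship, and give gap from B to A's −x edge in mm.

A is a table. B is a door frame. The door frame is on top of the table. The gap from the door frame to the table's −x edge is 0 mm.

The door frame's min-x is at 0; the table's min-x is 0; gap = 0 mm.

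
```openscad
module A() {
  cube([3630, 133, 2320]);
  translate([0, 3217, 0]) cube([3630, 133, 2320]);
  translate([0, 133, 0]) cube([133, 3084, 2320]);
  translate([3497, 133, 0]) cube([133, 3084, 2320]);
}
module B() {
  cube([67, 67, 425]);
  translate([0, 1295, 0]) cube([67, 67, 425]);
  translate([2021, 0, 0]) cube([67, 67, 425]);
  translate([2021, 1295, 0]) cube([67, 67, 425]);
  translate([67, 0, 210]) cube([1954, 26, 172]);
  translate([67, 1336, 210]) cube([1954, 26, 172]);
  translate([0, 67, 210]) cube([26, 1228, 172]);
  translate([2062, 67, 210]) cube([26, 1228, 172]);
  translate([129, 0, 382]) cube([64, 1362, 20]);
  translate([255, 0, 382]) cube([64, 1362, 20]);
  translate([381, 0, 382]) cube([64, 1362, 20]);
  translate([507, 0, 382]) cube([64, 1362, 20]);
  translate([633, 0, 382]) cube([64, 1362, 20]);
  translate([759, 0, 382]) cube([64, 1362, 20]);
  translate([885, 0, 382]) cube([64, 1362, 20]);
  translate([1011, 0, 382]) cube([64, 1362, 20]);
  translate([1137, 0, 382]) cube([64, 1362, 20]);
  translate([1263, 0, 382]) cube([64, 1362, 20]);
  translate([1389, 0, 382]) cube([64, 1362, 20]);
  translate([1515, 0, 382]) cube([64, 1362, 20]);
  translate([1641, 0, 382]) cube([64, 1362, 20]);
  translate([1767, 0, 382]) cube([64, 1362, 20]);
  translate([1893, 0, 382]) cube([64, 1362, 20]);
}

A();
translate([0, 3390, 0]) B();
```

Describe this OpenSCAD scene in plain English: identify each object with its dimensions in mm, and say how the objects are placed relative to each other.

A is a box-shaped house frame (walls only): outside footprint 3630×3350 mm, wall height 2320 mm, wall thickness 133 mm. The two y-facing walls run the full x-width; the two x-facing walls fit between the inner faces of the y-facing walls.

B is a bed frame 2088 mm long (x) by 1362 mm wide (y). Four 67×67 mm corner posts, 425 mm tall, at the corners of the footprint. Four rails of 26 mm thickness and 172 mm height run between adjacent posts with their undersides at z = 210 mm, their outer faces flush with the outside of the frame (the two x-running rails run between the posts' inner faces; the two y-running rails run between the posts' inner faces). 15 slats, each 64 mm wide (x) and 20 mm thick, lie across the top of the two x-running rails, running the full 1362 mm width of the frame in y; the slats are evenly spaced along x between the inner faces of the end posts with equal gaps (rounded down to the nearest mm) at the −x end and between each pair — any rounding remainder accumulates at the +x end.

The bed frame is on the floor beside the house frame on its +y side.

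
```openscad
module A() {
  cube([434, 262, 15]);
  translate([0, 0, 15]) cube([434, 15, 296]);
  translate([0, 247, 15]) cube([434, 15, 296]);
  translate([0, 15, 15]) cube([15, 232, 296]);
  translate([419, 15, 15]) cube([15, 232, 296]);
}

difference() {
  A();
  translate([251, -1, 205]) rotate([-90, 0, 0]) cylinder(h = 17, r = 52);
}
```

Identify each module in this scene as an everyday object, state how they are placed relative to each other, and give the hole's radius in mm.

The subtracted cylinder has r = 52 mm.

A is an open box. The open box has a circular hole through its front wall. The hole's radius is 52 mm.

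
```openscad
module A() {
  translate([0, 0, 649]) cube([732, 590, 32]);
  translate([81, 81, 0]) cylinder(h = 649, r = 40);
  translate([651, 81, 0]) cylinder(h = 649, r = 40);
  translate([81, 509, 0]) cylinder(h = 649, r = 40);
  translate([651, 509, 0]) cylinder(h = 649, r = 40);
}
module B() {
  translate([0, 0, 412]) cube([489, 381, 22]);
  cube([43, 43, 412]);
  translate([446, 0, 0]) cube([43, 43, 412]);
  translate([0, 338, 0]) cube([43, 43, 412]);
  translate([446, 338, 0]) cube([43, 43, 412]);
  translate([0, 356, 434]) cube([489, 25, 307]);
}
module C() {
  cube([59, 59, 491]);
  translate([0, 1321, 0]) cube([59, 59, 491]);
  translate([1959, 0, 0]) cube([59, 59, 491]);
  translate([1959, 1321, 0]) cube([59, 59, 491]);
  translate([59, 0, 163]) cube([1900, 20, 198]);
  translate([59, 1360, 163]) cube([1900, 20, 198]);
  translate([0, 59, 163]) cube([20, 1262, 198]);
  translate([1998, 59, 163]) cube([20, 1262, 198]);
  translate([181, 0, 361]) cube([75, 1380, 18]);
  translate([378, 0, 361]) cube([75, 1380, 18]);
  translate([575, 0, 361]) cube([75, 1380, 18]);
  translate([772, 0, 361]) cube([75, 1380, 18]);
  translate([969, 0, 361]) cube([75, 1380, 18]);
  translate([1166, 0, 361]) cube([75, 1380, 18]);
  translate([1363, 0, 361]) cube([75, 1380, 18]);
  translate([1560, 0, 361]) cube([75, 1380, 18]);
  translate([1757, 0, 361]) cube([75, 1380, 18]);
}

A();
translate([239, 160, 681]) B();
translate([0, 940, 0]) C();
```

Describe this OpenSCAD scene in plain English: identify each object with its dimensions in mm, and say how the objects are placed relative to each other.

A is a table with a 732×590 mm rectangular top, 32 mm thick, top surface at z = 681 mm, supported by four round legs of 80 mm diameter, each leg's bounding box inset 41 mm from the nearest pair of top edges, running from the floor.

B is a chair: 489×381 mm seat, 22 mm thick, top at z = 434 mm, on four 43 mm square corner legs flush with the seat edges. A 25 mm thick backrest slab spans the full seat width, extending 307 mm above the seat top, its back face flush with the seat's +y edge.

C is a bed frame 2018 mm long (x) by 1380 mm wide (y). Four 59×59 mm corner posts, 491 mm tall, at the corners of the footprint. Four rails of 20 mm thickness and 198 mm height run between adjacent posts with their undersides at z = 163 mm, their outer faces flush with the outside of the frame (the two x-running rails run between the posts' inner faces; the two y-running rails run between the posts' inner faces). 9 slats, each 75 mm wide (x) and 18 mm thick, lie across the top of the two x-running rails, running the full 1380 mm width of the frame in y; the slats are evenly spaced along x between the inner faces of the end posts with equal gaps (rounded down to the nearest mm) at the −x end and between each pair — any rounding remainder accumulates at the +x end.

The chair is on top of the table. The bed frame is on the floor beside the table on its +y side.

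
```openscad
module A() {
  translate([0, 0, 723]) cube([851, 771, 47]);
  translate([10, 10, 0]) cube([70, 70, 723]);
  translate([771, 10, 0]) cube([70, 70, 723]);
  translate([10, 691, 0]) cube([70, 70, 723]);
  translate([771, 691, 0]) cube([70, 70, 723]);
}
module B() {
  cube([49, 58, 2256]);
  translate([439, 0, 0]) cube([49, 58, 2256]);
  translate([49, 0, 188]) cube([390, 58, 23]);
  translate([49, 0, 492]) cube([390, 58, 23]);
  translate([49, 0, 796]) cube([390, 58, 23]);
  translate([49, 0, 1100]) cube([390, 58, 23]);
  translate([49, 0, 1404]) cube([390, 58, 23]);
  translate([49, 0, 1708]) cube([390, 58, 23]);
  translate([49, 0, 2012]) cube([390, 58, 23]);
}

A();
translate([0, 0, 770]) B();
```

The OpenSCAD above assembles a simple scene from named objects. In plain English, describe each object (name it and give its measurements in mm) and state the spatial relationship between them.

A is a table: top 851 mm (x) × 771 mm (y), 47 mm thick, upper face at z = 770 mm, on four 70×70 mm square legs, each inset 10 mm from the nearest pair of top edges, running from z = 0 to the bottom of the top.

B is a straight ladder. Two 49×58 mm vertical rails, 2256 mm tall, stand 488 mm apart (outside-to-outside) with their front faces coplanar on the −y side. 7 rungs, each 58 mm deep and 23 mm tall, span between the inner faces of the rails, front faces flush with the rails. The lowest rung's underside is at z = 188 mm and rungs are spaced 304 mm apart (underside to underside).

The ladder is on top of the table.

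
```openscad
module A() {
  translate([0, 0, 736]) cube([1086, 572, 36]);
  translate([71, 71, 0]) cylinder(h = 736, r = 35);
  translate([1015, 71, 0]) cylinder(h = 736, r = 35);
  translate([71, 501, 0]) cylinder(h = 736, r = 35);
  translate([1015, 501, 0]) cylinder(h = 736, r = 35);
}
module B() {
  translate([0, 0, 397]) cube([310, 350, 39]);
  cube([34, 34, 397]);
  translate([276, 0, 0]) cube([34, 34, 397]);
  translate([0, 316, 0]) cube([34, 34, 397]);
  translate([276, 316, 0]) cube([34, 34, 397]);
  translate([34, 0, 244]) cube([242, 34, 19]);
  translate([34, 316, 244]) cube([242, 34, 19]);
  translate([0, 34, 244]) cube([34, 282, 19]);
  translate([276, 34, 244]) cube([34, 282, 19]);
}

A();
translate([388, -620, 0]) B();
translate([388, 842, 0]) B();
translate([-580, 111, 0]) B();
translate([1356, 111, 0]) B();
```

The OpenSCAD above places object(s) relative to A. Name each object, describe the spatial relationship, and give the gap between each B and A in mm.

A is a table. B is a stool. Four stools sit around the table at the −y, +y, −x, +x sides. The gap between each stool and the table is 270 mm.

Each stool's nearest face is 270 mm from the table's bounding box.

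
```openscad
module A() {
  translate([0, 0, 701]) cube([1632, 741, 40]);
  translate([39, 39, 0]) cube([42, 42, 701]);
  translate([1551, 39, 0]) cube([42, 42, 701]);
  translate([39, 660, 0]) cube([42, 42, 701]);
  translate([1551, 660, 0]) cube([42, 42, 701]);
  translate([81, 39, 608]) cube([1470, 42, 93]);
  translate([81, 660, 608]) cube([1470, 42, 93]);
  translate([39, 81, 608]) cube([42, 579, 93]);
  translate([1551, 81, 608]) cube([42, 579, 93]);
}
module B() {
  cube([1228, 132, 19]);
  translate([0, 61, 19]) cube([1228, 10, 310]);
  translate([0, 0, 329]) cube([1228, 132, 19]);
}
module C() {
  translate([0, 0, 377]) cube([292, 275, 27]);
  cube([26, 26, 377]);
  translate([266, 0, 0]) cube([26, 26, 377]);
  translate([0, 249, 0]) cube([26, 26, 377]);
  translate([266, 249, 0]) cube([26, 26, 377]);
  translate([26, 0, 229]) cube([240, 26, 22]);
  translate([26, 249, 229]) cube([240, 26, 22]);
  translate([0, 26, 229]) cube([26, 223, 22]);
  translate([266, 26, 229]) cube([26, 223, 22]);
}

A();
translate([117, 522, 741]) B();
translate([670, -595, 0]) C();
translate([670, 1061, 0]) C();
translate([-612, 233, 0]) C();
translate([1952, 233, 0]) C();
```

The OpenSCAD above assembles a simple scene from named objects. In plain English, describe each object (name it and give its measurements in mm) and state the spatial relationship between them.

A is a table with a 1632×741 mm rectangular top, 40 mm thick, top surface at z = 741 mm, supported by four 42×42 mm square legs, each inset 39 mm from the nearest pair of top edges, running from the floor. Four apron rails, 42 mm thick and 93 mm tall, run between adjacent legs with their top edges flush with the underside of the top and their outer faces flush with the legs' outer faces.

B is an I-beam lying along x, 1228 mm long. Overall section height 348 mm. Two flanges 132 mm wide (y) and 19 mm thick, one on the floor and one at the top; a web 10 mm thick runs between them, centred on the flange width.

C is a four-legged stool. The seat is a 292×275×27 mm slab whose top surface is at z = 404 mm; four square legs, each 26×26 mm in cross-section, run from the floor (z = 0) to the underside of the seat, each flush with a corner of the seat. Four stretchers, 26 mm wide and 22 mm tall, connect adjacent legs with their undersides at z = 229 mm, each running between the inner faces of the legs it joins and aligned with the legs' outer faces on the other axis.

The I-beam is on top of the table. Four stools sit around the table at the −y, +y, −x, +x sides.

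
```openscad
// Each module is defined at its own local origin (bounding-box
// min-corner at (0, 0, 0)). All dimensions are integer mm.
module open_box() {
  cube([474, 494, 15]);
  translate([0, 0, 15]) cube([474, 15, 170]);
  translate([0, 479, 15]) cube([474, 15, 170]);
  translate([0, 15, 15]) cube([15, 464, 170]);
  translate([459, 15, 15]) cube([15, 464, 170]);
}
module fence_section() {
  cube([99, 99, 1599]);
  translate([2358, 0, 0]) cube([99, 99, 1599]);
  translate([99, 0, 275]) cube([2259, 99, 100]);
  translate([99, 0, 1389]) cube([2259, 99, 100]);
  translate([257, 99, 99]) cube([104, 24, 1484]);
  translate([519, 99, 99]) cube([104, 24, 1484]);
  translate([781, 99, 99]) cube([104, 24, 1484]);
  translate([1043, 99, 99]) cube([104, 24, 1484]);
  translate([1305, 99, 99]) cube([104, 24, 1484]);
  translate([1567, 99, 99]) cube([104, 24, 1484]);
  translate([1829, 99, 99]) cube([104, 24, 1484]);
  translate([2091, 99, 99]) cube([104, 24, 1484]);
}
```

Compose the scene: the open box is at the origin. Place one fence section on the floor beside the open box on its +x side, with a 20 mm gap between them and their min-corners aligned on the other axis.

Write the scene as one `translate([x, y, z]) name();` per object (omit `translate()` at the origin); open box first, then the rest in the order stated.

open_box();
translate([494, 0, 0]) fence_section();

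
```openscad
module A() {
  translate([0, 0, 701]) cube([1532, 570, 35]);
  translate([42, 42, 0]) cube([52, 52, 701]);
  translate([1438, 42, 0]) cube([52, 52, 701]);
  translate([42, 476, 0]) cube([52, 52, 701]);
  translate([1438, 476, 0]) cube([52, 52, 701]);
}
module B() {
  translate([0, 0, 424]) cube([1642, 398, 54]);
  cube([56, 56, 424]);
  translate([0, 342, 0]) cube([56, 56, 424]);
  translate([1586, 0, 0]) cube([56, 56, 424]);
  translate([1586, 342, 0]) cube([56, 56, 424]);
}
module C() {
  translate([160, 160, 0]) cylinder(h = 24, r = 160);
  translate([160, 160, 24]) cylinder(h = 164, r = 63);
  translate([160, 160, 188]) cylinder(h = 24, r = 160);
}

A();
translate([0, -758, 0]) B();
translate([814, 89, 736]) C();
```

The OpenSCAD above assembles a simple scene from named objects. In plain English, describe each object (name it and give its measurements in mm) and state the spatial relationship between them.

A is a rectangular dining table. The top is 1532×570×35 mm with its upper surface at z = 736 mm. It stands on four 52×52 mm square legs, each inset 42 mm from the nearest pair of top edges, running from the floor to the underside of the top.

B is a long wooden bench with a 1642 mm (x) × 398 mm (y) seat, 54 mm thick, its top surface 478 mm above the floor. Four 56 mm square legs at the seat corners, flush with the edges, run from z = 0 to the seat underside.

C is a spool: two coaxial disc flanges of radius 160 mm and thickness 24 mm, joined by a core cylinder of radius 63 mm and height 164 mm. The lower flange rests on z = 0 and the three cylinders share a vertical axis.

The bench is on the floor beside the table on its −y side. The spool is on top of the table.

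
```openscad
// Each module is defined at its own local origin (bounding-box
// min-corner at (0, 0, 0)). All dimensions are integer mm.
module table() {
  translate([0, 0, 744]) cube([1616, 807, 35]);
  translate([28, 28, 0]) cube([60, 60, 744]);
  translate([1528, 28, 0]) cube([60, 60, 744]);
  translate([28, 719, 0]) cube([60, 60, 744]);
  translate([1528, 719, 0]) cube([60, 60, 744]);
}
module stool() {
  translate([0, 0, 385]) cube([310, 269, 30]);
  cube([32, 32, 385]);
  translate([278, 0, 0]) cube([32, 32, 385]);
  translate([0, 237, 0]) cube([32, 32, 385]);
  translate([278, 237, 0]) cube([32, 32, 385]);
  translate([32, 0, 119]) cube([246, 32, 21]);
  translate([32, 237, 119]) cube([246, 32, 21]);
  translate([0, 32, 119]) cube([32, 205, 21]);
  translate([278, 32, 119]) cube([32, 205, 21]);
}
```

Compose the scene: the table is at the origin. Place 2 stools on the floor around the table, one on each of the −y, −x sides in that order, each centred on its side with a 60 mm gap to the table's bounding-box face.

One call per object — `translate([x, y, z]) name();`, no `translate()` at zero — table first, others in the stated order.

table();
translate([653, -329, 0]) stool();
translate([-370, 269, 0]) stool();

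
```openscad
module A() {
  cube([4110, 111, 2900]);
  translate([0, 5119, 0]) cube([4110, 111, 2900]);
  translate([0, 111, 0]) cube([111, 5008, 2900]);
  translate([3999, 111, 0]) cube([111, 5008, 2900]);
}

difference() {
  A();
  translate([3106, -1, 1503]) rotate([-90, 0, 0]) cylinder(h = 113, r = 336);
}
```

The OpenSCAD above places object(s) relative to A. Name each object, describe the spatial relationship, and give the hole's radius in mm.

A is a house frame. The house frame has a circular hole through its front wall. The hole's radius is 336 mm.

The subtracted cylinder has r = 336 mm.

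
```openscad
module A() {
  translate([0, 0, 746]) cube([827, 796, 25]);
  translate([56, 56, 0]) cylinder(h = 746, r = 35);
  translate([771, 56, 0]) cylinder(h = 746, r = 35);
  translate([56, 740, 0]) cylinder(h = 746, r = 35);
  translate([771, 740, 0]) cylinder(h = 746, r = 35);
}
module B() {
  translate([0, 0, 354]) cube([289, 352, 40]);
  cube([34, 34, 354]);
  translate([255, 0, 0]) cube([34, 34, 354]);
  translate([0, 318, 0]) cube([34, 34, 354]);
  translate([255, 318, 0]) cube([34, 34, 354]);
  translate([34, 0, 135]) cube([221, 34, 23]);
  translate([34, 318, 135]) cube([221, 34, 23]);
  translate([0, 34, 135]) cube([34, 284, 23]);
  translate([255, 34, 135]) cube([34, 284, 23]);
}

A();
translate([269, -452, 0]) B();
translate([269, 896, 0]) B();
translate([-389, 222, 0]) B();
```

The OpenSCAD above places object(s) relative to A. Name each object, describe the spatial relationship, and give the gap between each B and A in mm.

A is a table. B is a stool. Three stools sit around the table at the −y, +y, −x sides. The gap between each stool and the table is 100 mm.

Each stool's nearest face is 100 mm from the table's bounding box.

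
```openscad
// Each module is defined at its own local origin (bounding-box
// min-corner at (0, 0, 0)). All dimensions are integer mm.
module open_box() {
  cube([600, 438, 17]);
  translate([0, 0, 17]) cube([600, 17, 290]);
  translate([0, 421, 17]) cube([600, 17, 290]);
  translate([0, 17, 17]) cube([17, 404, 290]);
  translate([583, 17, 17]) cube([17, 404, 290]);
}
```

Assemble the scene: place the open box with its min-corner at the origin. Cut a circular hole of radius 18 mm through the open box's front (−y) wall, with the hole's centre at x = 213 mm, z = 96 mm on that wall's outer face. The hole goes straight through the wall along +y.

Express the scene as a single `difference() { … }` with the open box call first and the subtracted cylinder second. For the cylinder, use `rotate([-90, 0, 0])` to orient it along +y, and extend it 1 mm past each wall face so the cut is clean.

difference() {
  open_box();
  translate([213, -1, 96]) rotate([-90, 0, 0]) cylinder(h = 19, r = 18);
}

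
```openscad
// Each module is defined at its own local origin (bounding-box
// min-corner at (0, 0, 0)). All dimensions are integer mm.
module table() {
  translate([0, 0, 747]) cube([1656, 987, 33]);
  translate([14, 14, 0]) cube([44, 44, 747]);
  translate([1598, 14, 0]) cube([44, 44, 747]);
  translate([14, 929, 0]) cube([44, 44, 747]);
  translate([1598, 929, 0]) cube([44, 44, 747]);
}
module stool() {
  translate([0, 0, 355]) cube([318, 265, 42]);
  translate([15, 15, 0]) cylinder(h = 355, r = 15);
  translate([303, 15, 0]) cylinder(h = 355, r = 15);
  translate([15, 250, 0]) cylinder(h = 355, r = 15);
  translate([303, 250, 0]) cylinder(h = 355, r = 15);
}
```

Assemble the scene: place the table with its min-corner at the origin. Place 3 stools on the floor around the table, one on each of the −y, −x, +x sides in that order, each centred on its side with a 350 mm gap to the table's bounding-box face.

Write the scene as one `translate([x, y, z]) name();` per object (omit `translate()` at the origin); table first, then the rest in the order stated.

table();
translate([669, -615, 0]) stool();
translate([-668, 361, 0]) stool();
translate([2006, 361, 0]) stool();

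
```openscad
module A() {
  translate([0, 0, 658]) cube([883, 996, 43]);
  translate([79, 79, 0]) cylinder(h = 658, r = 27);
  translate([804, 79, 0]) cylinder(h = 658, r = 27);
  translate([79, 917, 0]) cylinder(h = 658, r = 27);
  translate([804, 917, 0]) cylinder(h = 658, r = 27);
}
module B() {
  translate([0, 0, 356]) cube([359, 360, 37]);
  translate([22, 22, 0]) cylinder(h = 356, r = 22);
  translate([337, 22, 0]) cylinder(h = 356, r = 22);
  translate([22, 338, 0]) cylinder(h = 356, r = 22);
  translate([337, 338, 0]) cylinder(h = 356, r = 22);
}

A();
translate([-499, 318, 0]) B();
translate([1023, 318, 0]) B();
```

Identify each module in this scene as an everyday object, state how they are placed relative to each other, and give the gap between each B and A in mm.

Each stool's nearest face is 140 mm from the table's bounding box.

A is a table. B is a stool. Two stools sit around the table at the −x, +x sides. The gap between each stool and the table is 140 mm.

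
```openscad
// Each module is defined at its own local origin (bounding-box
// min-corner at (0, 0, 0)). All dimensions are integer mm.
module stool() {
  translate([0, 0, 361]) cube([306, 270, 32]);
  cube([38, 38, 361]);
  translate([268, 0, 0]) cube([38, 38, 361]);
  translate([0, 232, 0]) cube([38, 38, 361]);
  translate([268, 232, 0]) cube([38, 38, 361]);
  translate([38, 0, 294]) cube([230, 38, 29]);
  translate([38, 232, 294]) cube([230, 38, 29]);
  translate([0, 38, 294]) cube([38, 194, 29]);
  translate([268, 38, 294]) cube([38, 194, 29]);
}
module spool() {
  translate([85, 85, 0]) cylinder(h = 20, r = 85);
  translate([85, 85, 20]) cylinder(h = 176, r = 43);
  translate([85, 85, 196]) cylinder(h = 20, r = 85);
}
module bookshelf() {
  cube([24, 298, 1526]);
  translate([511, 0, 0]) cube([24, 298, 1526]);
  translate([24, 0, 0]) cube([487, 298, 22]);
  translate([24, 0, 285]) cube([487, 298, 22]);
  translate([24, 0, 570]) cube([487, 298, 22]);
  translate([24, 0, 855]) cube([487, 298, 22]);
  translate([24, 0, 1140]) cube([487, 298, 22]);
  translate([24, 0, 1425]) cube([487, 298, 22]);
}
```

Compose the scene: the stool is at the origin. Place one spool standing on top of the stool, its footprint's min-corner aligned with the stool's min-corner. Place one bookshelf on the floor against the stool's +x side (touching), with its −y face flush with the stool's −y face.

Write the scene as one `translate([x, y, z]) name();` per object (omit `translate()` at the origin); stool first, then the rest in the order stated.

stool();
translate([0, 0, 393]) spool();
translate([306, 0, 0]) bookshelf();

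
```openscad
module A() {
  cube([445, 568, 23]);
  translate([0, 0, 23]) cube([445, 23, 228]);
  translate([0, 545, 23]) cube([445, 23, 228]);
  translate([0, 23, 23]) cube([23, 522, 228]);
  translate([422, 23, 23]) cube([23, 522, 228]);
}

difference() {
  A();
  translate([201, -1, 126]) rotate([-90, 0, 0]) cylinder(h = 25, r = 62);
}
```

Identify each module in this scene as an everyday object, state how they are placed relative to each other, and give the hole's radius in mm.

A is an open box. The open box has a circular hole through its front wall. The hole's radius is 62 mm.

The subtracted cylinder has r = 62 mm.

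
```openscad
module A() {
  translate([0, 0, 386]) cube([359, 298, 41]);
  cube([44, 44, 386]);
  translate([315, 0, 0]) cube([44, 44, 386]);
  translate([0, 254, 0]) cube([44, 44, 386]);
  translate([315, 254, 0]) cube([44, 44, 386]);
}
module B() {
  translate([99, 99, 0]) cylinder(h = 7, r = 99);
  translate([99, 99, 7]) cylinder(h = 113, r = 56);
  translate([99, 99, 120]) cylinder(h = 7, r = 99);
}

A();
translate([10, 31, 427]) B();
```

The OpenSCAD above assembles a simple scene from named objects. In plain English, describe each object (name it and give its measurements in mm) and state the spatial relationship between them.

A is a simple wooden stool: a rectangular seat 359 mm (x) by 298 mm (y), 41 mm thick, top face at z = 427 mm, on four square legs, each 44×44 mm in cross-section. The legs rest on z = 0, each flush with a corner of the seat.

B is a spool: two coaxial disc flanges of radius 99 mm and thickness 7 mm, joined by a core cylinder of radius 56 mm and height 113 mm. The lower flange rests on z = 0 and the three cylinders share a vertical axis.

The spool is on top of the stool.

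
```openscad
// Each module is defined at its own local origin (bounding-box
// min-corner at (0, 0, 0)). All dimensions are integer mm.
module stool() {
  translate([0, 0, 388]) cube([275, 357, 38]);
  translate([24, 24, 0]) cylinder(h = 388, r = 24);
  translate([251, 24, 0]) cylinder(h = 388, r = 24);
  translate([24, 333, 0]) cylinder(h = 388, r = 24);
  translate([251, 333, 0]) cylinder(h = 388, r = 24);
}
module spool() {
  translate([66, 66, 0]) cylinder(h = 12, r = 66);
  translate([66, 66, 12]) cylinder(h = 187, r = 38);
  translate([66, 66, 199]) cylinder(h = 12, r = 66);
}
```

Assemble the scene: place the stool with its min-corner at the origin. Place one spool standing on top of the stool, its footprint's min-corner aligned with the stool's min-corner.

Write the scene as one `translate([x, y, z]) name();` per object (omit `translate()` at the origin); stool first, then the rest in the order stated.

stool();
translate([0, 0, 426]) spool();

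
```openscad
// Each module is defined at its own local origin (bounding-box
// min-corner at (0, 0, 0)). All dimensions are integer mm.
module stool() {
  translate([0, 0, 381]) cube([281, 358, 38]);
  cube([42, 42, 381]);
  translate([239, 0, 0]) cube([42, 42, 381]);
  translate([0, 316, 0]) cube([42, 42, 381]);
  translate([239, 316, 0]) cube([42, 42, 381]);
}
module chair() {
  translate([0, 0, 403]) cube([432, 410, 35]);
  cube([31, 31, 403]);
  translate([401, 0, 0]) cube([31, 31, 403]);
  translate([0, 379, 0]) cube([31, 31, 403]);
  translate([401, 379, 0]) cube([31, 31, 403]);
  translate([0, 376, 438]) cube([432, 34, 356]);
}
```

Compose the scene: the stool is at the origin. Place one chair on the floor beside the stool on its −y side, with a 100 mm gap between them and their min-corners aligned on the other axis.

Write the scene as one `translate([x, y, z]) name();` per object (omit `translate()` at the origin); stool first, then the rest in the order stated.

stool();
translate([0, -510, 0]) chair();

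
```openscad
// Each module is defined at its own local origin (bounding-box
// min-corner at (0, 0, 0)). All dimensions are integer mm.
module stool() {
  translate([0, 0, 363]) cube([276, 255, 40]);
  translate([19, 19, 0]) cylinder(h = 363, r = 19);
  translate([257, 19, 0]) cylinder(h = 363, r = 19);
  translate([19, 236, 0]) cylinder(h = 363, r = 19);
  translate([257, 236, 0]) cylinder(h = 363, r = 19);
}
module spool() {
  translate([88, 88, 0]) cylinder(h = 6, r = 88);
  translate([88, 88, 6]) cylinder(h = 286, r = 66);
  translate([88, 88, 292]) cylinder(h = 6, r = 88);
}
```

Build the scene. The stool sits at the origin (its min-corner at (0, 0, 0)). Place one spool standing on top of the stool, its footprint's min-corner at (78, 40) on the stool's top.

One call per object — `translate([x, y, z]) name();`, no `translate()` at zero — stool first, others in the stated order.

stool();
translate([78, 40, 403]) spool();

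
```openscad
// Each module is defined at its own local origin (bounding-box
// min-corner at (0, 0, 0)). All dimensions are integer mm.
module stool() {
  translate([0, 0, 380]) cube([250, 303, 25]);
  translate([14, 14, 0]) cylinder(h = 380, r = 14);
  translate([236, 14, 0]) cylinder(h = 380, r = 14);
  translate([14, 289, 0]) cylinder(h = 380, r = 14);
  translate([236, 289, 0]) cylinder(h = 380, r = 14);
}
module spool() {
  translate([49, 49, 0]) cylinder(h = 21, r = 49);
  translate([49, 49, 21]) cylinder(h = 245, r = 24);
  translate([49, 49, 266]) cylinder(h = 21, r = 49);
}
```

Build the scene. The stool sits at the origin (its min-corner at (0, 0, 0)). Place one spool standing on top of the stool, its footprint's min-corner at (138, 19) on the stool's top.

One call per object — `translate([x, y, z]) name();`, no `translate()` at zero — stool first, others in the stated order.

stool();
translate([138, 19, 405]) spool();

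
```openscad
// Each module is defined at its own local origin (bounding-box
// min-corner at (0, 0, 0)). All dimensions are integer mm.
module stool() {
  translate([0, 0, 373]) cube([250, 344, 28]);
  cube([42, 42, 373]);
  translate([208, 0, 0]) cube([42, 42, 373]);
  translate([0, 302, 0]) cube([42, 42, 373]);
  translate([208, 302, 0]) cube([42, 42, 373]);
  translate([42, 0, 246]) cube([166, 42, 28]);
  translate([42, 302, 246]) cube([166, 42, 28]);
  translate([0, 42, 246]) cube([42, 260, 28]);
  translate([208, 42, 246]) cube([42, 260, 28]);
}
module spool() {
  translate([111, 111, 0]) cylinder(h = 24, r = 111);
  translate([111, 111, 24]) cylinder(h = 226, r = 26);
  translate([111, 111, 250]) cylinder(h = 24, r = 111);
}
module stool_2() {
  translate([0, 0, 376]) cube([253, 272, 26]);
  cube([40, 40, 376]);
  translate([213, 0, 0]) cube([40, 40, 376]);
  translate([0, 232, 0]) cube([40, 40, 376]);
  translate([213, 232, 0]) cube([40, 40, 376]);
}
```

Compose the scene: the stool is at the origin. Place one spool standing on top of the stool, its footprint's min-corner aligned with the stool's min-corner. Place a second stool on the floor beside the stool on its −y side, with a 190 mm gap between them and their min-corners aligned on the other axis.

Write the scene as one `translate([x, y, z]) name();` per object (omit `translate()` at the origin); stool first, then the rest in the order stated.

stool();
translate([0, 0, 401]) spool();
translate([0, -462, 0]) stool_2();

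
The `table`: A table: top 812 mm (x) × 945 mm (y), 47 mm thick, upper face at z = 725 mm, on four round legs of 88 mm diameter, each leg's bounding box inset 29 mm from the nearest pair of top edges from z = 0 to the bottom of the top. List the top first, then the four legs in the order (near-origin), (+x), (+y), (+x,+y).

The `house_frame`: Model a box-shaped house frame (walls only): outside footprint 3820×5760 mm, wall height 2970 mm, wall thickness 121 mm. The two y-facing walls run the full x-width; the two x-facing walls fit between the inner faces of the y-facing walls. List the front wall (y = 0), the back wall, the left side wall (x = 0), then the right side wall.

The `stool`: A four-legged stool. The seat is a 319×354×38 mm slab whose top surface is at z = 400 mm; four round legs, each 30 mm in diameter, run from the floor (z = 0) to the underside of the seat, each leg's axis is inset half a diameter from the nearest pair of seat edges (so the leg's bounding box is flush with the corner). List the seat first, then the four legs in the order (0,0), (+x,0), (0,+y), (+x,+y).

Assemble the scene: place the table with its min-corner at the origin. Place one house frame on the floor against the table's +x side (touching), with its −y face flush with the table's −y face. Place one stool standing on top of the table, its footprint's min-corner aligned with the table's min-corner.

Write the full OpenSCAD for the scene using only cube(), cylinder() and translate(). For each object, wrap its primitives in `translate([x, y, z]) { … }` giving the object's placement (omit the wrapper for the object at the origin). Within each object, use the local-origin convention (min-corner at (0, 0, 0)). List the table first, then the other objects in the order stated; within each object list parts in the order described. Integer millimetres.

translate([0, 0, 678]) cube([812, 945, 47]);
translate([73, 73, 0]) cylinder(h = 678, r = 44);
translate([739, 73, 0]) cylinder(h = 678, r = 44);
translate([73, 872, 0]) cylinder(h = 678, r = 44);
translate([739, 872, 0]) cylinder(h = 678, r = 44);
translate([812, 0, 0]) {
  cube([3820, 121, 2970]);
  translate([0, 5639, 0]) cube([3820, 121, 2970]);
  translate([0, 121, 0]) cube([121, 5518, 2970]);
  translate([3699, 121, 0]) cube([121, 5518, 2970]);
}
translate([0, 0, 725]) {
  translate([0, 0, 362]) cube([319, 354, 38]);
  translate([15, 15, 0]) cylinder(h = 362, r = 15);
  translate([304, 15, 0]) cylinder(h = 362, r = 15);
  translate([15, 339, 0]) cylinder(h = 362, r = 15);
  translate([304, 339, 0]) cylinder(h = 362, r = 15);
}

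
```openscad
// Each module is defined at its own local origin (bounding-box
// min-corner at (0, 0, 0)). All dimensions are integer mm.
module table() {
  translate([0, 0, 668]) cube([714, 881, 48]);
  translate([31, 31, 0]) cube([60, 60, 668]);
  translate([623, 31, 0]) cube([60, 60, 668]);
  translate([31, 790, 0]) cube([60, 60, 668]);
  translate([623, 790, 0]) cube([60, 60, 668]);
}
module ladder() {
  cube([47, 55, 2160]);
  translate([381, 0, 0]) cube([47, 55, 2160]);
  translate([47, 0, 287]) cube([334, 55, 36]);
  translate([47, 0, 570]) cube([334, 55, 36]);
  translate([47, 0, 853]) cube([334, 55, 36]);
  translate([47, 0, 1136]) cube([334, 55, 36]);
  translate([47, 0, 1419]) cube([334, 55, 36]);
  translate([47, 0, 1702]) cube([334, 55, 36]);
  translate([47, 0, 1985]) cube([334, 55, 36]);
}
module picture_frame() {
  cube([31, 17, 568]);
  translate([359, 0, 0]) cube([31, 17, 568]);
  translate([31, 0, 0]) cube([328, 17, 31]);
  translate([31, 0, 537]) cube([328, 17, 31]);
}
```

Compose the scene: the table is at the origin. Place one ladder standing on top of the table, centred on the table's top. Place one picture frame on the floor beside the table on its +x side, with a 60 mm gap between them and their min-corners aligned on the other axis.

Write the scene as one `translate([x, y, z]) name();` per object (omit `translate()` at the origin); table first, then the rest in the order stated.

table();
translate([143, 413, 716]) ladder();
translate([774, 0, 0]) picture_frame();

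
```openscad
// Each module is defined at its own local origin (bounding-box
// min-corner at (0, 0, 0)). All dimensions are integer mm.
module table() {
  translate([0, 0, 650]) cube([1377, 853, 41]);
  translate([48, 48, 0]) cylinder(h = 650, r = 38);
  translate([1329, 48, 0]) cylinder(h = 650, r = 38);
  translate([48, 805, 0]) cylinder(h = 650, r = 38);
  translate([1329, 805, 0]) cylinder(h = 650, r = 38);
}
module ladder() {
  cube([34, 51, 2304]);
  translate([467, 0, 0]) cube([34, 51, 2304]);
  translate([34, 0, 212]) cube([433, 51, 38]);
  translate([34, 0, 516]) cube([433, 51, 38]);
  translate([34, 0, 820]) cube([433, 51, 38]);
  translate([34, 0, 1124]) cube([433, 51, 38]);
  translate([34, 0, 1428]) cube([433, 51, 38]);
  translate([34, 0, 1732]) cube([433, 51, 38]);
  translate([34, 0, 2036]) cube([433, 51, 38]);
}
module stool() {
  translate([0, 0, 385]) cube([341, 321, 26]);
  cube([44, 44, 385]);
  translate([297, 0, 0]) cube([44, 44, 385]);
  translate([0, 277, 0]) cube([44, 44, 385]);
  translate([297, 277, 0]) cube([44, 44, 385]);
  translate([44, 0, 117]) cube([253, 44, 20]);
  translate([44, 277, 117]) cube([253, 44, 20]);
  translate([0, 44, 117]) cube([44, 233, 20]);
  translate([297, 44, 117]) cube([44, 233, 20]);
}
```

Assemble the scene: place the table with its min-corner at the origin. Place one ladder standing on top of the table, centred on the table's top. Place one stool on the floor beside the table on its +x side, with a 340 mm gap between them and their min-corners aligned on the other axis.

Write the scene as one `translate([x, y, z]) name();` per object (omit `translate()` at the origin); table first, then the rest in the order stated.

table();
translate([438, 401, 691]) ladder();
translate([1717, 0, 0]) stool();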